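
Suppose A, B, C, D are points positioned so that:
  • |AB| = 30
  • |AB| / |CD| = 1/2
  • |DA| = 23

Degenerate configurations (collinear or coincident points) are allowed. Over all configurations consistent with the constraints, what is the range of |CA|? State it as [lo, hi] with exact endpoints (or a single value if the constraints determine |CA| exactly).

|AB| ∈ {30}
|AD| ∈ {23}
|CD| ∈ {60}
|BD| ∈ [7, 53]
|AC| ∈ [37, 83]
|BC| ∈ [7, 113]

|CA| ∈ [37, 83]  (≈ [37.0000, 83.0000])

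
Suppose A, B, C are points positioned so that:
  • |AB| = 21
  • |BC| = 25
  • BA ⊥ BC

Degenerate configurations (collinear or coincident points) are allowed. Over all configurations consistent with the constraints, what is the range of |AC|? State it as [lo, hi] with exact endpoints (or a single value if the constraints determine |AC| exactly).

|AC| = √(1066)  (≈ 32.6497)

|AB| ∈ {21}
|BC| ∈ {25}
|AC| ∈ {√(1066)}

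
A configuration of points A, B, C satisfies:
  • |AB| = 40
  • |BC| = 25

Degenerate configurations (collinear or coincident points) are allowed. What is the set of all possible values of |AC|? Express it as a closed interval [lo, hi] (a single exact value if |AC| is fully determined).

|AB| ∈ {40}
|BC| ∈ {25}
|AC| ∈ [15, 65]

|AC| ∈ [15, 65]  (≈ [15.0000, 65.0000])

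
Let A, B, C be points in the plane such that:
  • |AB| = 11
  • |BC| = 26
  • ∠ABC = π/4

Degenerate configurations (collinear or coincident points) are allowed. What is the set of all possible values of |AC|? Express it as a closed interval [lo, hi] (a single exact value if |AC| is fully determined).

|AC| = √(797 - 286·√(2))  (≈ 19.8125)

|AB| ∈ {11}
|BC| ∈ {26}
|AC| ∈ {√(797 - 286·√(2))}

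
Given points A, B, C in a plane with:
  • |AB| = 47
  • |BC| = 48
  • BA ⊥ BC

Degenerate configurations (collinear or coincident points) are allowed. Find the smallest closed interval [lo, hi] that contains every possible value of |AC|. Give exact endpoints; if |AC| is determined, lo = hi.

|AC| = √(4513)  (≈ 67.1789)

|AB| ∈ {47}
|BC| ∈ {48}
|AC| ∈ {√(4513)}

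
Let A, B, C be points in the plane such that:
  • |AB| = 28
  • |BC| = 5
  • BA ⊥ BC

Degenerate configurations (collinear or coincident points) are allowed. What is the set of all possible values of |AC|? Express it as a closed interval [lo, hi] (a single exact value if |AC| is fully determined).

|AC| = √(809)  (≈ 28.4429)

|AB| ∈ {28}
|BC| ∈ {5}
|AC| ∈ {√(809)}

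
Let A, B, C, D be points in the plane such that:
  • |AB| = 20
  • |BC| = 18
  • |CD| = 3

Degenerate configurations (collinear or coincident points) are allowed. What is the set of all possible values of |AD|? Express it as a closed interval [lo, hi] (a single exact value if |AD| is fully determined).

|AD| ∈ [0, 41]  (≈ [0.0000, 41.0000])

|AB| ∈ {20}
|BC| ∈ {18}
|CD| ∈ {3}
|AC| ∈ [2, 38]
|BD| ∈ [15, 21]
|AD| ∈ [0, 41]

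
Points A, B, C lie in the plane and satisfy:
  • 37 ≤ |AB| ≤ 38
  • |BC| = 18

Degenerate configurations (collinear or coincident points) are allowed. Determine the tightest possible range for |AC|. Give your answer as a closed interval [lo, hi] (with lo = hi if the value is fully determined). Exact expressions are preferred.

|AC| ∈ [19, 56]  (≈ [19.0000, 56.0000])

|AB| ∈ [37, 38]
|BC| ∈ {18}
|AC| ∈ [19, 56]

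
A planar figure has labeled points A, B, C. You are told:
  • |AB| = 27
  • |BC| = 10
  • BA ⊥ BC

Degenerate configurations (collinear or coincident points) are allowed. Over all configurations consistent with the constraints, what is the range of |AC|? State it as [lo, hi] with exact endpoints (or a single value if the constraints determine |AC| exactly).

|AC| = √(829)  (≈ 28.7924)

|AB| ∈ {27}
|BC| ∈ {10}
|AC| ∈ {√(829)}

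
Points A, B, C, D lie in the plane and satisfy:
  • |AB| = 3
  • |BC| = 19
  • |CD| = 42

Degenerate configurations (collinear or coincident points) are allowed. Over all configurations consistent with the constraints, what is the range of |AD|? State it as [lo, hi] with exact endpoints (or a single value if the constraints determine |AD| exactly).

|AB| ∈ {3}
|BC| ∈ {19}
|CD| ∈ {42}
|AC| ∈ [16, 22]
|BD| ∈ [23, 61]
|AD| ∈ [20, 64]

|AD| ∈ [20, 64]  (≈ [20.0000, 64.0000])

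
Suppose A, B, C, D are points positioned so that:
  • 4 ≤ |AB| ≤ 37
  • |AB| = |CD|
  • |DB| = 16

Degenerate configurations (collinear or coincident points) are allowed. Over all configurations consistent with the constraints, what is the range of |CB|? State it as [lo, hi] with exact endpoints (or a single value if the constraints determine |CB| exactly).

|CB| ∈ [0, 53]  (≈ [0.0000, 53.0000])

|AB| ∈ [4, 37]
|BD| ∈ {16}
|CD| ∈ [4, 37]
|AD| ∈ [0, 53]
|BC| ∈ [0, 53]
|AC| ∈ [0, 90]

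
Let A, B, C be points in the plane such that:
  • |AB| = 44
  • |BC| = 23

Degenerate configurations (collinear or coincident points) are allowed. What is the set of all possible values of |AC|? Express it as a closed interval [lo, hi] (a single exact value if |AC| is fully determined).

|AC| ∈ [21, 67]  (≈ [21.0000, 67.0000])

|AB| ∈ {44}
|BC| ∈ {23}
|AC| ∈ [21, 67]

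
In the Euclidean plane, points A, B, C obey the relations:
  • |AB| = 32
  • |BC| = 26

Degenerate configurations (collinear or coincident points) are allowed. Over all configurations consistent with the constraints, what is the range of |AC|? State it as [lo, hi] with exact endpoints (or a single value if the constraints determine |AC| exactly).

|AB| ∈ {32}
|BC| ∈ {26}
|AC| ∈ [6, 58]

|AC| ∈ [6, 58]  (≈ [6.0000, 58.0000])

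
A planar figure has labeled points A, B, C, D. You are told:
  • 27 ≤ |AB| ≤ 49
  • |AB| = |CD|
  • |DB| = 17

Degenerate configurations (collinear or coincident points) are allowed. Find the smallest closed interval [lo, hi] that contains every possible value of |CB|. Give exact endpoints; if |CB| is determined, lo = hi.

|CB| ∈ [10, 66]  (≈ [10.0000, 66.0000])

|AB| ∈ [27, 49]
|BD| ∈ {17}
|CD| ∈ [27, 49]
|AD| ∈ [10, 66]
|BC| ∈ [10, 66]
|AC| ∈ [0, 115]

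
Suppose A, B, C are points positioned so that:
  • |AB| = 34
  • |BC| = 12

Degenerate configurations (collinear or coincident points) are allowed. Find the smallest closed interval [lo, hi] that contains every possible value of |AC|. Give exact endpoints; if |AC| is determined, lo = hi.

|AC| ∈ [22, 46]  (≈ [22.0000, 46.0000])

|AB| ∈ {34}
|BC| ∈ {12}
|AC| ∈ [22, 46]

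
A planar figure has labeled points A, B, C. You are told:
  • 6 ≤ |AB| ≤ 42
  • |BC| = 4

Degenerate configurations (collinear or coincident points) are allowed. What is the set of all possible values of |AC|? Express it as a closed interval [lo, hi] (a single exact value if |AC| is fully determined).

|AB| ∈ [6, 42]
|BC| ∈ {4}
|AC| ∈ [2, 46]

|AC| ∈ [2, 46]  (≈ [2.0000, 46.0000])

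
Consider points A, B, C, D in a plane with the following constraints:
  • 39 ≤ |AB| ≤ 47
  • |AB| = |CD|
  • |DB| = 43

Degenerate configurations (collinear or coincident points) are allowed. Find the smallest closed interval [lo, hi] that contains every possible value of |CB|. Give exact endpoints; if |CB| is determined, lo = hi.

|CB| ∈ [0, 90]  (≈ [0.0000, 90.0000])

|AB| ∈ [39, 47]
|BD| ∈ {43}
|CD| ∈ [39, 47]
|AD| ∈ [0, 90]
|BC| ∈ [0, 90]
|AC| ∈ [0, 137]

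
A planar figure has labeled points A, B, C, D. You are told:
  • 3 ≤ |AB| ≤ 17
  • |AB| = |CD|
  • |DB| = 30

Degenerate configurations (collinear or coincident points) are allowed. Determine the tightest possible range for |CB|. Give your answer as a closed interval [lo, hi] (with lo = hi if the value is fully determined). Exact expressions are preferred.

|CB| ∈ [13, 47]  (≈ [13.0000, 47.0000])

|AB| ∈ [3, 17]
|BD| ∈ {30}
|CD| ∈ [3, 17]
|AD| ∈ [13, 47]
|BC| ∈ [13, 47]
|AC| ∈ [0, 64]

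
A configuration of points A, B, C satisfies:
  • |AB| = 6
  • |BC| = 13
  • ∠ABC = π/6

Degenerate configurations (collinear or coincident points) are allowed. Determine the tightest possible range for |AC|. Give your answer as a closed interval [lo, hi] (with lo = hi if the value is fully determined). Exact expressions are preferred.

|AC| = √(205 - 78·√(3))  (≈ 8.3606)

|AB| ∈ {6}
|BC| ∈ {13}
|AC| ∈ {√(205 - 78·√(3))}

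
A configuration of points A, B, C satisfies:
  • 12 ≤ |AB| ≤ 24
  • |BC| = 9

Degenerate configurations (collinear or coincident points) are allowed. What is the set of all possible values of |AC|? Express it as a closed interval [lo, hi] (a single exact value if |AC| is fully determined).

|AB| ∈ [12, 24]
|BC| ∈ {9}
|AC| ∈ [3, 33]

|AC| ∈ [3, 33]  (≈ [3.0000, 33.0000])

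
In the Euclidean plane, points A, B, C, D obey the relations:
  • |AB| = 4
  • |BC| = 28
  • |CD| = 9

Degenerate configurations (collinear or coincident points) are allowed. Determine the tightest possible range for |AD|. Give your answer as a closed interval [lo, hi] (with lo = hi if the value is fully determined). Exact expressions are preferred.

|AB| ∈ {4}
|BC| ∈ {28}
|CD| ∈ {9}
|AC| ∈ [24, 32]
|BD| ∈ [19, 37]
|AD| ∈ [15, 41]

|AD| ∈ [15, 41]  (≈ [15.0000, 41.0000])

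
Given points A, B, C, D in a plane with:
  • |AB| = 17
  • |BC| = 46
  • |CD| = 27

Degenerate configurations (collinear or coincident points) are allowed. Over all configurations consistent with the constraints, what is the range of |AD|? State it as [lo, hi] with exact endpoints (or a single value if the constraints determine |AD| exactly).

|AB| ∈ {17}
|BC| ∈ {46}
|CD| ∈ {27}
|AC| ∈ [29, 63]
|BD| ∈ [19, 73]
|AD| ∈ [2, 90]

|AD| ∈ [2, 90]  (≈ [2.0000, 90.0000])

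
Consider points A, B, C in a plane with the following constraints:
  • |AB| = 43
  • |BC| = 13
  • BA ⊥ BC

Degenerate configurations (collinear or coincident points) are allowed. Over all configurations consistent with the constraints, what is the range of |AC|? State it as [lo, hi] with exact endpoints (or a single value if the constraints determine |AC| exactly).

|AB| ∈ {43}
|BC| ∈ {13}
|AC| ∈ {√(2018)}

|AC| = √(2018)  (≈ 44.9222)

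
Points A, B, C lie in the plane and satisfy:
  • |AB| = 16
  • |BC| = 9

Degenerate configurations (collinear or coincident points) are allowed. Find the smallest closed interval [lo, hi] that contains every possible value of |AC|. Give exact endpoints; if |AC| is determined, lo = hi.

|AB| ∈ {16}
|BC| ∈ {9}
|AC| ∈ [7, 25]

|AC| ∈ [7, 25]  (≈ [7.0000, 25.0000])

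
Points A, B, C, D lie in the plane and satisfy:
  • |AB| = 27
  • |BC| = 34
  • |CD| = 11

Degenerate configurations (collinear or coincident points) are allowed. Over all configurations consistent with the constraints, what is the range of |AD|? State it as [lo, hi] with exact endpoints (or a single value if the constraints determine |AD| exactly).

|AD| ∈ [0, 72]  (≈ [0.0000, 72.0000])

|AB| ∈ {27}
|BC| ∈ {34}
|CD| ∈ {11}
|AC| ∈ [7, 61]
|BD| ∈ [23, 45]
|AD| ∈ [0, 72]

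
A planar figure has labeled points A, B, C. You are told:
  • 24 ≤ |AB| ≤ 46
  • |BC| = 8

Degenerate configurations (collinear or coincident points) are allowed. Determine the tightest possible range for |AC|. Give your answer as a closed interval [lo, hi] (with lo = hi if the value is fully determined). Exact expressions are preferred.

|AC| ∈ [16, 54]  (≈ [16.0000, 54.0000])

|AB| ∈ [24, 46]
|BC| ∈ {8}
|AC| ∈ [16, 54]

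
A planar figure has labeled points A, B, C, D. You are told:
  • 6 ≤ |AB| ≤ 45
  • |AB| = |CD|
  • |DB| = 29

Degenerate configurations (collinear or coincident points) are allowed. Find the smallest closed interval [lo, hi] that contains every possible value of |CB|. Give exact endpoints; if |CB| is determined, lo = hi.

|AB| ∈ [6, 45]
|BD| ∈ {29}
|CD| ∈ [6, 45]
|AD| ∈ [0, 74]
|BC| ∈ [0, 74]
|AC| ∈ [0, 119]

|CB| ∈ [0, 74]  (≈ [0.0000, 74.0000])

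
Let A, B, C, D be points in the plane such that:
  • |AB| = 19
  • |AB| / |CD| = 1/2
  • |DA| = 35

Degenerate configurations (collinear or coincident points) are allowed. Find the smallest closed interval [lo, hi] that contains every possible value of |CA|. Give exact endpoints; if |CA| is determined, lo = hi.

|AB| ∈ {19}
|AD| ∈ {35}
|CD| ∈ {38}
|BD| ∈ [16, 54]
|AC| ∈ [3, 73]
|BC| ∈ [0, 92]

|CA| ∈ [3, 73]  (≈ [3.0000, 73.0000])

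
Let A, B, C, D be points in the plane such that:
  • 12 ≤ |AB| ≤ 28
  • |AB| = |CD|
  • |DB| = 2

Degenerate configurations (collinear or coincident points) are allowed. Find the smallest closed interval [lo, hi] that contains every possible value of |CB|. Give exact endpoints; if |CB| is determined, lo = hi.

|CB| ∈ [10, 30]  (≈ [10.0000, 30.0000])

|AB| ∈ [12, 28]
|BD| ∈ {2}
|CD| ∈ [12, 28]
|AD| ∈ [10, 30]
|BC| ∈ [10, 30]
|AC| ∈ [0, 58]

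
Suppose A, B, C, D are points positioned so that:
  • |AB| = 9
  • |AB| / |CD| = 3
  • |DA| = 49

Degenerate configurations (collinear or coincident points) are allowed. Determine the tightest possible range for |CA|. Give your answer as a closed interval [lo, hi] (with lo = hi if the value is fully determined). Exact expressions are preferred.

|CA| ∈ [46, 52]  (≈ [46.0000, 52.0000])

|AB| ∈ {9}
|AD| ∈ {49}
|CD| ∈ {3}
|BD| ∈ [40, 58]
|AC| ∈ [46, 52]
|BC| ∈ [37, 61]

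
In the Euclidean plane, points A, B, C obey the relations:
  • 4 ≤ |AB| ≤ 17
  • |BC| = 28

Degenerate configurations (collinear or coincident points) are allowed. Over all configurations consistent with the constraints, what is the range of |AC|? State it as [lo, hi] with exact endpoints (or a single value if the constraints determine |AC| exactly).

|AC| ∈ [11, 45]  (≈ [11.0000, 45.0000])

|AB| ∈ [4, 17]
|BC| ∈ {28}
|AC| ∈ [11, 45]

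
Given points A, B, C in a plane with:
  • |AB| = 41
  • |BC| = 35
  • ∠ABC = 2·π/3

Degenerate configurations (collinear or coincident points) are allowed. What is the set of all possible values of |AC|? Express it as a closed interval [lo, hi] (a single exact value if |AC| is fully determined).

|AB| ∈ {41}
|BC| ∈ {35}
|AC| ∈ {√(4341)}

|AC| = √(4341)  (≈ 65.8863)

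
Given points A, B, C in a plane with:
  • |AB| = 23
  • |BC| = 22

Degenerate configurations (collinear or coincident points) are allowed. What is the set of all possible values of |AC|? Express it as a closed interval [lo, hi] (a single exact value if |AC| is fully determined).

|AB| ∈ {23}
|BC| ∈ {22}
|AC| ∈ [1, 45]

|AC| ∈ [1, 45]  (≈ [1.0000, 45.0000])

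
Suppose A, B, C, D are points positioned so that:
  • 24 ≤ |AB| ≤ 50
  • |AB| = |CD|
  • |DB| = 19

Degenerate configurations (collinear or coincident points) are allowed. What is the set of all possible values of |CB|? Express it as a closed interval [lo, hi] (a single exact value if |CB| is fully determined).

|CB| ∈ [5, 69]  (≈ [5.0000, 69.0000])

|AB| ∈ [24, 50]
|BD| ∈ {19}
|CD| ∈ [24, 50]
|AD| ∈ [5, 69]
|BC| ∈ [5, 69]
|AC| ∈ [0, 119]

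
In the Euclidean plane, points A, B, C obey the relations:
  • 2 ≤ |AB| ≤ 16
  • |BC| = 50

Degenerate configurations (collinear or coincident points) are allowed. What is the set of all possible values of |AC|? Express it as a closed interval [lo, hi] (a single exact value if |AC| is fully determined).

|AB| ∈ [2, 16]
|BC| ∈ {50}
|AC| ∈ [34, 66]

|AC| ∈ [34, 66]  (≈ [34.0000, 66.0000])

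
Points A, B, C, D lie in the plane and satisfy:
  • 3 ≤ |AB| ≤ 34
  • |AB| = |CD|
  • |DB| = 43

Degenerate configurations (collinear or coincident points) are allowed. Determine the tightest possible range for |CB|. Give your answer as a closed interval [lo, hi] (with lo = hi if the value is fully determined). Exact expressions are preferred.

|AB| ∈ [3, 34]
|BD| ∈ {43}
|CD| ∈ [3, 34]
|AD| ∈ [9, 77]
|BC| ∈ [9, 77]
|AC| ∈ [0, 111]

|CB| ∈ [9, 77]  (≈ [9.0000, 77.0000])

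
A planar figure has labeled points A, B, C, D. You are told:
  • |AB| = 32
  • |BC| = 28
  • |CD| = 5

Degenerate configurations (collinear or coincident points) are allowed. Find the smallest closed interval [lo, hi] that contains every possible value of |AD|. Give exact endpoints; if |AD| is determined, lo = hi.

|AB| ∈ {32}
|BC| ∈ {28}
|CD| ∈ {5}
|AC| ∈ [4, 60]
|BD| ∈ [23, 33]
|AD| ∈ [0, 65]

|AD| ∈ [0, 65]  (≈ [0.0000, 65.0000])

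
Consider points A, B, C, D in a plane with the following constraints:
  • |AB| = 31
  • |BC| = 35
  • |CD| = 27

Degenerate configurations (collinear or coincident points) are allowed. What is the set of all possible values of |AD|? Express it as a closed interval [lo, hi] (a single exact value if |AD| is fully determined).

|AB| ∈ {31}
|BC| ∈ {35}
|CD| ∈ {27}
|AC| ∈ [4, 66]
|BD| ∈ [8, 62]
|AD| ∈ [0, 93]

|AD| ∈ [0, 93]  (≈ [0.0000, 93.0000])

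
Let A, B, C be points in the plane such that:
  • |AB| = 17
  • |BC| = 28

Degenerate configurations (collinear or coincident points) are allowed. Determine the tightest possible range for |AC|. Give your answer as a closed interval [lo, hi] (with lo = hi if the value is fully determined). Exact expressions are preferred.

|AC| ∈ [11, 45]  (≈ [11.0000, 45.0000])

|AB| ∈ {17}
|BC| ∈ {28}
|AC| ∈ [11, 45]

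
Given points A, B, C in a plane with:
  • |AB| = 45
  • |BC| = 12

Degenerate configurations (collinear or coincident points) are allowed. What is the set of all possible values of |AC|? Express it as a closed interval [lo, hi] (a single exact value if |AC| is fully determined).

|AC| ∈ [33, 57]  (≈ [33.0000, 57.0000])

|AB| ∈ {45}
|BC| ∈ {12}
|AC| ∈ [33, 57]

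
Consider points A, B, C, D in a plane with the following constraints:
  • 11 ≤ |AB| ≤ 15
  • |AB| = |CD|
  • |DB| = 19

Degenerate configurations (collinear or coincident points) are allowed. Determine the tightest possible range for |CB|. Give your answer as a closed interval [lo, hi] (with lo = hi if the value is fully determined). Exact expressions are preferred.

|CB| ∈ [4, 34]  (≈ [4.0000, 34.0000])

|AB| ∈ [11, 15]
|BD| ∈ {19}
|CD| ∈ [11, 15]
|AD| ∈ [4, 34]
|BC| ∈ [4, 34]
|AC| ∈ [0, 49]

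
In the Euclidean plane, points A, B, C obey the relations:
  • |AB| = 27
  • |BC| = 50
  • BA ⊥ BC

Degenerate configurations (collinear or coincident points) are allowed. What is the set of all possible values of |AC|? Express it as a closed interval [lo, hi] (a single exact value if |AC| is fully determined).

|AC| = √(3229)  (≈ 56.8243)

|AB| ∈ {27}
|BC| ∈ {50}
|AC| ∈ {√(3229)}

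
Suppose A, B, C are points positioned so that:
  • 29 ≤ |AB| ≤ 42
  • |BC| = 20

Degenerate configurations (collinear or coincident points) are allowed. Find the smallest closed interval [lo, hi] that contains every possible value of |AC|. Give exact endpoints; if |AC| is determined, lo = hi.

|AB| ∈ [29, 42]
|BC| ∈ {20}
|AC| ∈ [9, 62]

|AC| ∈ [9, 62]  (≈ [9.0000, 62.0000])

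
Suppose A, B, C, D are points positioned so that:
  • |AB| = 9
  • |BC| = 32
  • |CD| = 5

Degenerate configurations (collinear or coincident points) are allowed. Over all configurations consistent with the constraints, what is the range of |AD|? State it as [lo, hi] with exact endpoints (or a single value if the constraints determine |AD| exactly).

|AB| ∈ {9}
|BC| ∈ {32}
|CD| ∈ {5}
|AC| ∈ [23, 41]
|BD| ∈ [27, 37]
|AD| ∈ [18, 46]

|AD| ∈ [18, 46]  (≈ [18.0000, 46.0000])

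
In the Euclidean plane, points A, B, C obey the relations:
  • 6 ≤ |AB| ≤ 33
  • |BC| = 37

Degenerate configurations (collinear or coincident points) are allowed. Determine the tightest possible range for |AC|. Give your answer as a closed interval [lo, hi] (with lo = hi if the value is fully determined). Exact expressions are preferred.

|AB| ∈ [6, 33]
|BC| ∈ {37}
|AC| ∈ [4, 70]

|AC| ∈ [4, 70]  (≈ [4.0000, 70.0000])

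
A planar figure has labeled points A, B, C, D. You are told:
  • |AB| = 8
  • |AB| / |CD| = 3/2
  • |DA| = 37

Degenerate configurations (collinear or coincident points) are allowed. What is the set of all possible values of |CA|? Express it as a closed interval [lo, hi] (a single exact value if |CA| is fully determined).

|CA| ∈ [95/3, 127/3]  (≈ [31.6667, 42.3333])

|AB| ∈ {8}
|AD| ∈ {37}
|CD| ∈ {16/3}
|BD| ∈ [29, 45]
|AC| ∈ [95/3, 127/3]
|BC| ∈ [71/3, 151/3]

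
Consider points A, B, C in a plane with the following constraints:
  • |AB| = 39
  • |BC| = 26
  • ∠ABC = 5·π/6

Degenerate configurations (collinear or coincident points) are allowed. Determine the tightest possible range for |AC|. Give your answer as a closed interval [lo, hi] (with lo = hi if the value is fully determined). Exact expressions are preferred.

|AC| = 13·√(6·√(3) + 13)  (≈ 62.8753)

|AB| ∈ {39}
|BC| ∈ {26}
|AC| ∈ {13·√(6·√(3) + 13)}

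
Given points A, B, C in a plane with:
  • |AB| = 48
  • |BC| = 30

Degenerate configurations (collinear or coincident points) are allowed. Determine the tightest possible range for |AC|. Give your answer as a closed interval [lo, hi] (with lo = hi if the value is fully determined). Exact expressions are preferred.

|AB| ∈ {48}
|BC| ∈ {30}
|AC| ∈ [18, 78]

|AC| ∈ [18, 78]  (≈ [18.0000, 78.0000])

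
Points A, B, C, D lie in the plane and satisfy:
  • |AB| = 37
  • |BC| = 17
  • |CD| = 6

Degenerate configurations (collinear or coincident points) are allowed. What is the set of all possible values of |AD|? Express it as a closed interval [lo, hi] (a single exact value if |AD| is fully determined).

|AD| ∈ [14, 60]  (≈ [14.0000, 60.0000])

|AB| ∈ {37}
|BC| ∈ {17}
|CD| ∈ {6}
|AC| ∈ [20, 54]
|BD| ∈ [11, 23]
|AD| ∈ [14, 60]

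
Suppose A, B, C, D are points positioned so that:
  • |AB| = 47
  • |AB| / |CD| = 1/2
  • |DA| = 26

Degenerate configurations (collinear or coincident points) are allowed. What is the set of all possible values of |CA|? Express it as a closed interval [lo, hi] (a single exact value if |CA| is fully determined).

|AB| ∈ {47}
|AD| ∈ {26}
|CD| ∈ {94}
|BD| ∈ [21, 73]
|AC| ∈ [68, 120]
|BC| ∈ [21, 167]

|CA| ∈ [68, 120]  (≈ [68.0000, 120.0000])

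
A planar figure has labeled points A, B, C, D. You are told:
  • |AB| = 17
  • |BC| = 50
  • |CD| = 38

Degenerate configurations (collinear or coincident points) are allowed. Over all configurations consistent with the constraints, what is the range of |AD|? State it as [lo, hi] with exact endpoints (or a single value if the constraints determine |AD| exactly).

|AD| ∈ [0, 105]  (≈ [0.0000, 105.0000])

|AB| ∈ {17}
|BC| ∈ {50}
|CD| ∈ {38}
|AC| ∈ [33, 67]
|BD| ∈ [12, 88]
|AD| ∈ [0, 105]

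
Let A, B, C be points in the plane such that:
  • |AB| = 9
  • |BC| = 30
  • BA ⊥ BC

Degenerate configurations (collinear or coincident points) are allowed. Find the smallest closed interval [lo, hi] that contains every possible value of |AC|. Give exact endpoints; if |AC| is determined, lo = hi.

|AB| ∈ {9}
|BC| ∈ {30}
|AC| ∈ {3·√(109)}

|AC| = 3·√(109)  (≈ 31.3209)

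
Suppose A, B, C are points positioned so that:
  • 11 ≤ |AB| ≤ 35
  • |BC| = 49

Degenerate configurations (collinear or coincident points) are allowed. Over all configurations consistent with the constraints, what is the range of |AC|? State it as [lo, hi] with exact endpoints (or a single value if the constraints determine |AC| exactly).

|AC| ∈ [14, 84]  (≈ [14.0000, 84.0000])

|AB| ∈ [11, 35]
|BC| ∈ {49}
|AC| ∈ [14, 84]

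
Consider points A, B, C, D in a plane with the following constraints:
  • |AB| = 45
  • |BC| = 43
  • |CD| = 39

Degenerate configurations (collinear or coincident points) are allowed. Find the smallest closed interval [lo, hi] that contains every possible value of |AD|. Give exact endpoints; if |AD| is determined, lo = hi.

|AD| ∈ [0, 127]  (≈ [0.0000, 127.0000])

|AB| ∈ {45}
|BC| ∈ {43}
|CD| ∈ {39}
|AC| ∈ [2, 88]
|BD| ∈ [4, 82]
|AD| ∈ [0, 127]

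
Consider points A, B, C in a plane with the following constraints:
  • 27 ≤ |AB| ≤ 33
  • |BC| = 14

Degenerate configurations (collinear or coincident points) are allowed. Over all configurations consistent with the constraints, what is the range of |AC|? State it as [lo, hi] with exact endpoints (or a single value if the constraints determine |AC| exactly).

|AC| ∈ [13, 47]  (≈ [13.0000, 47.0000])

|AB| ∈ [27, 33]
|BC| ∈ {14}
|AC| ∈ [13, 47]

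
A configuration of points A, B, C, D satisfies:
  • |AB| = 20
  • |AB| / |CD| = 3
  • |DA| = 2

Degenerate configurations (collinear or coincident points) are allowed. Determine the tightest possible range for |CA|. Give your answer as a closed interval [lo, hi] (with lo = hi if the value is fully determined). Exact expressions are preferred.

|CA| ∈ [14/3, 26/3]  (≈ [4.6667, 8.6667])

|AB| ∈ {20}
|AD| ∈ {2}
|CD| ∈ {20/3}
|BD| ∈ [18, 22]
|AC| ∈ [14/3, 26/3]
|BC| ∈ [34/3, 86/3]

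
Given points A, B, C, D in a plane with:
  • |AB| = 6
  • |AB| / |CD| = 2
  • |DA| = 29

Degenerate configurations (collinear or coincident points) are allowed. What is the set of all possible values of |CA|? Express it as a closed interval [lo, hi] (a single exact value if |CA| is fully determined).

|AB| ∈ {6}
|AD| ∈ {29}
|CD| ∈ {3}
|BD| ∈ [23, 35]
|AC| ∈ [26, 32]
|BC| ∈ [20, 38]

|CA| ∈ [26, 32]  (≈ [26.0000, 32.0000])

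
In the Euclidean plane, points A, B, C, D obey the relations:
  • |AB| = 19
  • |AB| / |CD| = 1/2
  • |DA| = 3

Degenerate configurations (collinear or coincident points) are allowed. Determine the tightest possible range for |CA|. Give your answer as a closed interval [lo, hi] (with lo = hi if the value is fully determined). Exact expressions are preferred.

|AB| ∈ {19}
|AD| ∈ {3}
|CD| ∈ {38}
|BD| ∈ [16, 22]
|AC| ∈ [35, 41]
|BC| ∈ [16, 60]

|CA| ∈ [35, 41]  (≈ [35.0000, 41.0000])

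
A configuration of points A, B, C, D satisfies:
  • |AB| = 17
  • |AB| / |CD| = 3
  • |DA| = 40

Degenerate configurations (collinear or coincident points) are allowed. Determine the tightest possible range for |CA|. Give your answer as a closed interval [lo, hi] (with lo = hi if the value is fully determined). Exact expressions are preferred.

|AB| ∈ {17}
|AD| ∈ {40}
|CD| ∈ {17/3}
|BD| ∈ [23, 57]
|AC| ∈ [103/3, 137/3]
|BC| ∈ [52/3, 188/3]

|CA| ∈ [103/3, 137/3]  (≈ [34.3333, 45.6667])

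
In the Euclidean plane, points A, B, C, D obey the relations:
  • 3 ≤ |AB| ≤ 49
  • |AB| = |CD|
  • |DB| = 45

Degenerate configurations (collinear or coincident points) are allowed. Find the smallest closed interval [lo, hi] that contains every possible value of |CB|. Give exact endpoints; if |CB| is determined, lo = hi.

|CB| ∈ [0, 94]  (≈ [0.0000, 94.0000])

|AB| ∈ [3, 49]
|BD| ∈ {45}
|CD| ∈ [3, 49]
|AD| ∈ [0, 94]
|BC| ∈ [0, 94]
|AC| ∈ [0, 143]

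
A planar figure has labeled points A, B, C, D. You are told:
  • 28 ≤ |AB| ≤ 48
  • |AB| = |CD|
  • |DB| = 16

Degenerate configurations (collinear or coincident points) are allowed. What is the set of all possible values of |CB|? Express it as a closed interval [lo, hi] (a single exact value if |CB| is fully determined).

|CB| ∈ [12, 64]  (≈ [12.0000, 64.0000])

|AB| ∈ [28, 48]
|BD| ∈ {16}
|CD| ∈ [28, 48]
|AD| ∈ [12, 64]
|BC| ∈ [12, 64]
|AC| ∈ [0, 112]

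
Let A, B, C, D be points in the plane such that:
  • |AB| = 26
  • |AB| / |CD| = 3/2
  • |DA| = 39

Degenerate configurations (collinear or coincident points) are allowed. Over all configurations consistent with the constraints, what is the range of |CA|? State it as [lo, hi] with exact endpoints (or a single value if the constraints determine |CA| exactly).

|CA| ∈ [65/3, 169/3]  (≈ [21.6667, 56.3333])

|AB| ∈ {26}
|AD| ∈ {39}
|CD| ∈ {52/3}
|BD| ∈ [13, 65]
|AC| ∈ [65/3, 169/3]
|BC| ∈ [0, 247/3]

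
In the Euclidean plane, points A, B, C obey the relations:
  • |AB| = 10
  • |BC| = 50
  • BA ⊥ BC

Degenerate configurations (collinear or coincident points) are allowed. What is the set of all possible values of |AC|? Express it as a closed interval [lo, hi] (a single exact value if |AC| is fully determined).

|AB| ∈ {10}
|BC| ∈ {50}
|AC| ∈ {10·√(26)}

|AC| = 10·√(26)  (≈ 50.9902)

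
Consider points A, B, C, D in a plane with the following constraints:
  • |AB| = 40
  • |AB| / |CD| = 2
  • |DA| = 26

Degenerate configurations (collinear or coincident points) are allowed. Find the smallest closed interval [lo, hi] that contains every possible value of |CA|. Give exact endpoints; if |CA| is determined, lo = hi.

|CA| ∈ [6, 46]  (≈ [6.0000, 46.0000])

|AB| ∈ {40}
|AD| ∈ {26}
|CD| ∈ {20}
|BD| ∈ [14, 66]
|AC| ∈ [6, 46]
|BC| ∈ [0, 86]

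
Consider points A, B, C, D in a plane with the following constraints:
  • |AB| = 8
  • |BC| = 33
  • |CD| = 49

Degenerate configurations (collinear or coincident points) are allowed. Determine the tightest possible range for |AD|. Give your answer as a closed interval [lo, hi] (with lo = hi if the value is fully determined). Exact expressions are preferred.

|AB| ∈ {8}
|BC| ∈ {33}
|CD| ∈ {49}
|AC| ∈ [25, 41]
|BD| ∈ [16, 82]
|AD| ∈ [8, 90]

|AD| ∈ [8, 90]  (≈ [8.0000, 90.0000])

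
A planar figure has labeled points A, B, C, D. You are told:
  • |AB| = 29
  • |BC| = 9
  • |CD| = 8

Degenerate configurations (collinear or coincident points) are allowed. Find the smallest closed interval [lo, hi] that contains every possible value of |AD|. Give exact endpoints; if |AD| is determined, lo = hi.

|AB| ∈ {29}
|BC| ∈ {9}
|CD| ∈ {8}
|AC| ∈ [20, 38]
|BD| ∈ [1, 17]
|AD| ∈ [12, 46]

|AD| ∈ [12, 46]  (≈ [12.0000, 46.0000])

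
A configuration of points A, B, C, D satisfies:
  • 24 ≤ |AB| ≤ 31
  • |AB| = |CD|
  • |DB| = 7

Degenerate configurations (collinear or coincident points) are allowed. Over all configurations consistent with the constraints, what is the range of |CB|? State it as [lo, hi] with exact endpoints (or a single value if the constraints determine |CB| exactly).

|AB| ∈ [24, 31]
|BD| ∈ {7}
|CD| ∈ [24, 31]
|AD| ∈ [17, 38]
|BC| ∈ [17, 38]
|AC| ∈ [0, 69]

|CB| ∈ [17, 38]  (≈ [17.0000, 38.0000])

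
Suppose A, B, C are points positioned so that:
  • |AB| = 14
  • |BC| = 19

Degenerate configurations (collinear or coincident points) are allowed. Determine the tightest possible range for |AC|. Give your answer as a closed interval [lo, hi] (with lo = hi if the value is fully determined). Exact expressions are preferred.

|AC| ∈ [5, 33]  (≈ [5.0000, 33.0000])

|AB| ∈ {14}
|BC| ∈ {19}
|AC| ∈ [5, 33]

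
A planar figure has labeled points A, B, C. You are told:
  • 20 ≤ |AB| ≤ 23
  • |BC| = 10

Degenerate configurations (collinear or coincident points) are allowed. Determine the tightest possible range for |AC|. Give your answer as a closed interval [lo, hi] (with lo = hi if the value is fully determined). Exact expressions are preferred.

|AC| ∈ [10, 33]  (≈ [10.0000, 33.0000])

|AB| ∈ [20, 23]
|BC| ∈ {10}
|AC| ∈ [10, 33]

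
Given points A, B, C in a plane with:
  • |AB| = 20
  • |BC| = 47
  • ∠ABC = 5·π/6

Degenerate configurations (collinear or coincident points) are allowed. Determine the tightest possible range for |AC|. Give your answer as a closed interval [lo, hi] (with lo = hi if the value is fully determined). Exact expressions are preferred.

|AB| ∈ {20}
|BC| ∈ {47}
|AC| ∈ {√(940·√(3) + 2609)}

|AC| = √(940·√(3) + 2609)  (≈ 65.0932)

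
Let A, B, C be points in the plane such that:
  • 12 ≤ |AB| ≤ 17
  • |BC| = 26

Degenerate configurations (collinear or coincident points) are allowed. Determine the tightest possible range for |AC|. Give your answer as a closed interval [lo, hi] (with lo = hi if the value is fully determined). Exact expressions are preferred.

|AC| ∈ [9, 43]  (≈ [9.0000, 43.0000])

|AB| ∈ [12, 17]
|BC| ∈ {26}
|AC| ∈ [9, 43]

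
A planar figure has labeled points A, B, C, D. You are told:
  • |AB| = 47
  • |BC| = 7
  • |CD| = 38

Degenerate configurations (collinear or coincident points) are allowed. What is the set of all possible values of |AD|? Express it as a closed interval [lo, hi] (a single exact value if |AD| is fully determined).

|AD| ∈ [2, 92]  (≈ [2.0000, 92.0000])

|AB| ∈ {47}
|BC| ∈ {7}
|CD| ∈ {38}
|AC| ∈ [40, 54]
|BD| ∈ [31, 45]
|AD| ∈ [2, 92]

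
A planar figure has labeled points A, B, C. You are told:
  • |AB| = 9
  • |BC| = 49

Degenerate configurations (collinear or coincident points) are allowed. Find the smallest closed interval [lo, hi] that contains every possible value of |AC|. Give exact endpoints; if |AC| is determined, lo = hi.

|AB| ∈ {9}
|BC| ∈ {49}
|AC| ∈ [40, 58]

|AC| ∈ [40, 58]  (≈ [40.0000, 58.0000])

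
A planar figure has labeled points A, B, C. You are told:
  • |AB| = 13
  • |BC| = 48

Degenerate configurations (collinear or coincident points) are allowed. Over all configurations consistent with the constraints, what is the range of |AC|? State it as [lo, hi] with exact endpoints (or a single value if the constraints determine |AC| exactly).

|AB| ∈ {13}
|BC| ∈ {48}
|AC| ∈ [35, 61]

|AC| ∈ [35, 61]  (≈ [35.0000, 61.0000])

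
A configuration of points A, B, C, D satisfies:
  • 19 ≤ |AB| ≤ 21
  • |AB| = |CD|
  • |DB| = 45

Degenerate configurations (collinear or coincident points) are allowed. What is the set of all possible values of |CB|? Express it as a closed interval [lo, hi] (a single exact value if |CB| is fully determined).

|AB| ∈ [19, 21]
|BD| ∈ {45}
|CD| ∈ [19, 21]
|AD| ∈ [24, 66]
|BC| ∈ [24, 66]
|AC| ∈ [3, 87]

|CB| ∈ [24, 66]  (≈ [24.0000, 66.0000])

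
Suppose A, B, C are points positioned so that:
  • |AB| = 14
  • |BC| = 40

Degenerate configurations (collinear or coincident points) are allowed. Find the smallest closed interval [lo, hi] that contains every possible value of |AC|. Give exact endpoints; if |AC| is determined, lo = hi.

|AC| ∈ [26, 54]  (≈ [26.0000, 54.0000])

|AB| ∈ {14}
|BC| ∈ {40}
|AC| ∈ [26, 54]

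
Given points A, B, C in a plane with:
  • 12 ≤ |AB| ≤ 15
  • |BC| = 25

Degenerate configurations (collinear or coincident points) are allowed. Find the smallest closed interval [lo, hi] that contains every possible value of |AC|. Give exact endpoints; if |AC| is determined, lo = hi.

|AC| ∈ [10, 40]  (≈ [10.0000, 40.0000])

|AB| ∈ [12, 15]
|BC| ∈ {25}
|AC| ∈ [10, 40]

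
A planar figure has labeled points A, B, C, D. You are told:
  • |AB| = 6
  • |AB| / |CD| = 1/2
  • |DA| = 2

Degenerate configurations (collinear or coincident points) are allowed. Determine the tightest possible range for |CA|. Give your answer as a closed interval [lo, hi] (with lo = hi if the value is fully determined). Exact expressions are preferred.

|CA| ∈ [10, 14]  (≈ [10.0000, 14.0000])

|AB| ∈ {6}
|AD| ∈ {2}
|CD| ∈ {12}
|BD| ∈ [4, 8]
|AC| ∈ [10, 14]
|BC| ∈ [4, 20]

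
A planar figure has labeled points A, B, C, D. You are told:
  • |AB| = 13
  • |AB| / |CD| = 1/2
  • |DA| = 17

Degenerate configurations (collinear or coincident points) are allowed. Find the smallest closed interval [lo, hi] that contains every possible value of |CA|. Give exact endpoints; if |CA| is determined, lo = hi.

|AB| ∈ {13}
|AD| ∈ {17}
|CD| ∈ {26}
|BD| ∈ [4, 30]
|AC| ∈ [9, 43]
|BC| ∈ [0, 56]

|CA| ∈ [9, 43]  (≈ [9.0000, 43.0000])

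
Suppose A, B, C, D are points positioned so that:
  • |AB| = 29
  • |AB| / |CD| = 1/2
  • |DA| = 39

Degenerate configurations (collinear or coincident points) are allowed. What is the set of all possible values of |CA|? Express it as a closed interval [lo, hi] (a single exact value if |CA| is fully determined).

|AB| ∈ {29}
|AD| ∈ {39}
|CD| ∈ {58}
|BD| ∈ [10, 68]
|AC| ∈ [19, 97]
|BC| ∈ [0, 126]

|CA| ∈ [19, 97]  (≈ [19.0000, 97.0000])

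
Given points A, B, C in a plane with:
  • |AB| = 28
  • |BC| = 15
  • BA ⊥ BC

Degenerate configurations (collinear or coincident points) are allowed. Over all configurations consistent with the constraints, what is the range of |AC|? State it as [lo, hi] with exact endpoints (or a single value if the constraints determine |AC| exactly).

|AC| = √(1009)  (≈ 31.7648)

|AB| ∈ {28}
|BC| ∈ {15}
|AC| ∈ {√(1009)}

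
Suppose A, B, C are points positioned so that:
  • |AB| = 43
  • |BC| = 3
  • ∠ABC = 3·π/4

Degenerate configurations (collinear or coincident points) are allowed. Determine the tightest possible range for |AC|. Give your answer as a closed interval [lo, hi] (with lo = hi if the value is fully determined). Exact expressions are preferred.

|AC| = √(129·√(2) + 1858)  (≈ 45.1712)

|AB| ∈ {43}
|BC| ∈ {3}
|AC| ∈ {√(129·√(2) + 1858)}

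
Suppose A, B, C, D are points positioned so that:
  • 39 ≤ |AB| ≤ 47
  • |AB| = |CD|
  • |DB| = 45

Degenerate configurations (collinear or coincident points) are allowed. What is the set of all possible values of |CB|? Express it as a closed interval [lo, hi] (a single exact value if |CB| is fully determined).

|CB| ∈ [0, 92]  (≈ [0.0000, 92.0000])

|AB| ∈ [39, 47]
|BD| ∈ {45}
|CD| ∈ [39, 47]
|AD| ∈ [0, 92]
|BC| ∈ [0, 92]
|AC| ∈ [0, 139]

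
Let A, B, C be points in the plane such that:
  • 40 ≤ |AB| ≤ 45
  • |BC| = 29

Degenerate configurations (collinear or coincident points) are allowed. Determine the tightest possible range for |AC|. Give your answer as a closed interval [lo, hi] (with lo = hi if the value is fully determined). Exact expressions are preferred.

|AB| ∈ [40, 45]
|BC| ∈ {29}
|AC| ∈ [11, 74]

|AC| ∈ [11, 74]  (≈ [11.0000, 74.0000])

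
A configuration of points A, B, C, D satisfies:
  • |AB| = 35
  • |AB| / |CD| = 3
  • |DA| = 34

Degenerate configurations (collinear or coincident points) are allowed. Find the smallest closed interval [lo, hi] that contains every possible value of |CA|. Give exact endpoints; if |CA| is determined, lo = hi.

|AB| ∈ {35}
|AD| ∈ {34}
|CD| ∈ {35/3}
|BD| ∈ [1, 69]
|AC| ∈ [67/3, 137/3]
|BC| ∈ [0, 242/3]

|CA| ∈ [67/3, 137/3]  (≈ [22.3333, 45.6667])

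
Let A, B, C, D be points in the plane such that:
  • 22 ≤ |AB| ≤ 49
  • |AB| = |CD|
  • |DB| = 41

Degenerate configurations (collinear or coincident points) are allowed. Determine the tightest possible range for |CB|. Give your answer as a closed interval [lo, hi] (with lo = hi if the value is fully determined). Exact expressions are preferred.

|CB| ∈ [0, 90]  (≈ [0.0000, 90.0000])

|AB| ∈ [22, 49]
|BD| ∈ {41}
|CD| ∈ [22, 49]
|AD| ∈ [0, 90]
|BC| ∈ [0, 90]
|AC| ∈ [0, 139]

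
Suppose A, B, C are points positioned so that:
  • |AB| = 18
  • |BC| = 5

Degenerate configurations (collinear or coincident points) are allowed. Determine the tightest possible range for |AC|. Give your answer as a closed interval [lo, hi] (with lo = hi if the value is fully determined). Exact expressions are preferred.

|AB| ∈ {18}
|BC| ∈ {5}
|AC| ∈ [13, 23]

|AC| ∈ [13, 23]  (≈ [13.0000, 23.0000])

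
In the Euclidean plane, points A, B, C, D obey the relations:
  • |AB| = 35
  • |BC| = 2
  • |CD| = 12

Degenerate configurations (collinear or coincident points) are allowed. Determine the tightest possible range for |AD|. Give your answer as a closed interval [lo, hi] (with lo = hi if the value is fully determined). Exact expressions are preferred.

|AD| ∈ [21, 49]  (≈ [21.0000, 49.0000])

|AB| ∈ {35}
|BC| ∈ {2}
|CD| ∈ {12}
|AC| ∈ [33, 37]
|BD| ∈ [10, 14]
|AD| ∈ [21, 49]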